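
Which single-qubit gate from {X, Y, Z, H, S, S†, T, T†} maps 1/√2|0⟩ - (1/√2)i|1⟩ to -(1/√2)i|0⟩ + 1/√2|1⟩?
X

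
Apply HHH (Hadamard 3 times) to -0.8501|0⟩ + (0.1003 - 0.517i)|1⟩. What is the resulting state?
(-0.5302 - 0.3656i)|0⟩ + (-0.672 + 0.3656i)|1⟩

H² = I, so H^3 = H: a single Hadamard. With (a, b) = (-0.8501, (0.1003 - 0.517i)), H gives ((a + b)/√2, (a − b)/√2) = ((-0.5302 - 0.3656i), (-0.672 + 0.3656i)).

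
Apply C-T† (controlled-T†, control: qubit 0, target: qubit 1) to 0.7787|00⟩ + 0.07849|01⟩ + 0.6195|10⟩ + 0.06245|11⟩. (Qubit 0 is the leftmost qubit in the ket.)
0.7787|00⟩ + 0.07849|01⟩ + 0.6195|10⟩ + (0.04416 - 0.04416i)|11⟩

C-T† leaves the control-|0⟩ kets |00⟩, |01⟩ unchanged and applies T† to qubit 1 on the control-|1⟩ pair (|10⟩, |11⟩).
T† = [[1, 0], [0, (1/√2 - (1/√2)i)]].
With a = amp(|10⟩) = 0.6195 and b = amp(|11⟩) = 0.06245:
new amp(|10⟩) = (1)·a = 0.6195
new amp(|11⟩) = (1/√2 - (1/√2)i)·b = (0.04416 - 0.04416i)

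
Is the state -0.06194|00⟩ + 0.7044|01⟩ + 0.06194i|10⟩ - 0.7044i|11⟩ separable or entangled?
Separable

Writing the state as a|00⟩ + b|01⟩ + c|10⟩ + d|11⟩, it is a product state iff ad − bc = 0.
Here (a, b, c, d) = (-0.06194, 0.7044, 0.06194i, -0.7044i): ad − bc = (-0.06194)(-0.7044i) − (0.7044)(0.06194i) = 0, so the state is separable.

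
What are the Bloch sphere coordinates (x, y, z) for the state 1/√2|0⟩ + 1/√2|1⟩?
(1, 0, 0)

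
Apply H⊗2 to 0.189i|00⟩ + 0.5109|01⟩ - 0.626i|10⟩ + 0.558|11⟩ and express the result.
(0.5345 - 0.2185i)|00⟩ + (-0.5345 - 0.2185i)|01⟩ + (-0.02355 + 0.4075i)|10⟩ + (0.02355 + 0.4075i)|11⟩

H⊗2 gives amp(|y⟩) = (1/2) Σ_x (−1)^(x·y) amp(|x⟩), where x·y is the number of positions in which both x and y have a 1.
|00⟩: (0.189i + 0.5109 - 0.626i + 0.558)/2 = (0.5345 - 0.2185i)
|01⟩: (0.189i - 0.5109 - 0.626i - 0.558)/2 = (-0.5345 - 0.2185i)
|10⟩: (0.189i + 0.5109 + 0.626i - 0.558)/2 = (-0.02355 + 0.4075i)
|11⟩: (0.189i - 0.5109 + 0.626i + 0.558)/2 = (0.02355 + 0.4075i)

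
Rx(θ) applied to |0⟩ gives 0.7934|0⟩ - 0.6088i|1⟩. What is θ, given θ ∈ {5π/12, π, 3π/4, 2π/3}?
5π/12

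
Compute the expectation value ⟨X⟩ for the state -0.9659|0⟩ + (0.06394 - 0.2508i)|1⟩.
-0.1235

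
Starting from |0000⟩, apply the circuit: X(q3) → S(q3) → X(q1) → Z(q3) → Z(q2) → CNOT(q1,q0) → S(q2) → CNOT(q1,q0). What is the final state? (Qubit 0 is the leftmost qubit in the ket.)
-i|0101⟩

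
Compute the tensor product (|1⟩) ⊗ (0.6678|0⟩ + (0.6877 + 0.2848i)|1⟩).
0.6678|10⟩ + (0.6877 + 0.2848i)|11⟩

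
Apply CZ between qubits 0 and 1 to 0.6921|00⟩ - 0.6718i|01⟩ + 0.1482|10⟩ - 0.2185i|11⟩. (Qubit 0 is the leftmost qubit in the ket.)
0.6921|00⟩ - 0.6718i|01⟩ + 0.1482|10⟩ + 0.2185i|11⟩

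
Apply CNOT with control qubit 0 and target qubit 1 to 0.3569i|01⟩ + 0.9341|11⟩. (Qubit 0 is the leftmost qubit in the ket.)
0.3569i|01⟩ + 0.9341|10⟩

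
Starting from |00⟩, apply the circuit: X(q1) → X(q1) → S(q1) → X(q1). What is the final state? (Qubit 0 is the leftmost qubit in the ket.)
|01⟩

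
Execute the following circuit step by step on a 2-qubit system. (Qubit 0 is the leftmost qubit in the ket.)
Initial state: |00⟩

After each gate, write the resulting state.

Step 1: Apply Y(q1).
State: i|01⟩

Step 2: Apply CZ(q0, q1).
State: i|01⟩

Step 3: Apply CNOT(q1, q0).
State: i|11⟩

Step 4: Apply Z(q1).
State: -i|11⟩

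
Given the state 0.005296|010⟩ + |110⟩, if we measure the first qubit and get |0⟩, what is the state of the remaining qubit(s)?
|10⟩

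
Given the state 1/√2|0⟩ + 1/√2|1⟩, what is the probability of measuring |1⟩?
1/2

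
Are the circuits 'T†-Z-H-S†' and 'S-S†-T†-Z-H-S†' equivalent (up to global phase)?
Yes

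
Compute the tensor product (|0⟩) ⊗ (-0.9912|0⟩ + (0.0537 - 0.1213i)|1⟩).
-0.9912|00⟩ + (0.0537 - 0.1213i)|01⟩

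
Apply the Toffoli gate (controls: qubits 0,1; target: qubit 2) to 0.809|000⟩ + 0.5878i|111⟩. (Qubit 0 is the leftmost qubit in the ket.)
0.809|000⟩ + 0.5878i|110⟩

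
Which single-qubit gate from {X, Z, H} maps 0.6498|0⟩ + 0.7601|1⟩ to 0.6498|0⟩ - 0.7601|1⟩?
Z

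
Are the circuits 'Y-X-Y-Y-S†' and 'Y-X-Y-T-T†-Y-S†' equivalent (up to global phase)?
Yes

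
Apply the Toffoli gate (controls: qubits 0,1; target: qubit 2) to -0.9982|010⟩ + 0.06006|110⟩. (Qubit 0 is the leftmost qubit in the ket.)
-0.9982|010⟩ + 0.06006|111⟩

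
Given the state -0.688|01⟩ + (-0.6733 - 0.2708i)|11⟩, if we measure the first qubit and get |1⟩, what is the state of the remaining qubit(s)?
(-0.9278 - 0.3731i)|1⟩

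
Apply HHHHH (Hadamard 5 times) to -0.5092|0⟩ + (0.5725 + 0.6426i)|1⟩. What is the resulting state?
(0.04476 + 0.4544i)|0⟩ + (-0.7649 - 0.4544i)|1⟩

H² = I, so H^5 = H: a single Hadamard. With (a, b) = (-0.5092, (0.5725 + 0.6426i)), H gives ((a + b)/√2, (a − b)/√2) = ((0.04476 + 0.4544i), (-0.7649 - 0.4544i)).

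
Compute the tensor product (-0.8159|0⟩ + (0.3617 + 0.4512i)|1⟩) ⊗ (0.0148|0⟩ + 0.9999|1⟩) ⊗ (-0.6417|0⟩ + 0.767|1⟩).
0.007749|000⟩ - 0.009262|001⟩ + 0.5235|010⟩ - 0.6257|011⟩ + (-0.003435 - 0.004285i)|100⟩ + (0.004106 + 0.005122i)|101⟩ + (-0.2321 - 0.2895i)|110⟩ + (0.2774 + 0.346i)|111⟩

amp(|b₁b₂…⟩) = product of the factor amplitudes for bits b₁, b₂, …; only kets whose every factor amplitude is nonzero survive.
|000⟩: (-0.8159)(0.0148)(-0.6417) = 0.007749
|001⟩: (-0.8159)(0.0148)(0.767) = -0.009262
|010⟩: (-0.8159)(0.9999)(-0.6417) = 0.5235
|011⟩: (-0.8159)(0.9999)(0.767) = -0.6257
|100⟩: (0.3617 + 0.4512i)(0.0148)(-0.6417) = (-0.003435 - 0.004285i)
|101⟩: (0.3617 + 0.4512i)(0.0148)(0.767) = (0.004106 + 0.005122i)
|110⟩: (0.3617 + 0.4512i)(0.9999)(-0.6417) = (-0.2321 - 0.2895i)
|111⟩: (0.3617 + 0.4512i)(0.9999)(0.767) = (0.2774 + 0.346i)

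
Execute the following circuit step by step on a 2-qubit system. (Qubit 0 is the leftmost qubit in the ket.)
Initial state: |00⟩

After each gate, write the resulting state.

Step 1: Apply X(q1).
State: |01⟩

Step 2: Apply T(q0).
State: |01⟩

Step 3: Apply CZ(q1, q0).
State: |01⟩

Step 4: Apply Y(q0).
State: i|11⟩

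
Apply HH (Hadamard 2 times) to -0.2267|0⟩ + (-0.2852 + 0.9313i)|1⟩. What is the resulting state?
-0.2267|0⟩ + (-0.2852 + 0.9313i)|1⟩

H² = I, so an even number of Hadamards cancels: H^2 = I and the state is unchanged.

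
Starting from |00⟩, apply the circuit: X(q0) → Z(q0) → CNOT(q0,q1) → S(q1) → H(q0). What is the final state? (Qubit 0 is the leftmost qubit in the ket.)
-(1/√2)i|01⟩ + (1/√2)i|11⟩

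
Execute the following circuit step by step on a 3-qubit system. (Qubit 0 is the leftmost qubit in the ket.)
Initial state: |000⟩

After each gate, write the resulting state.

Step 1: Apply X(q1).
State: |010⟩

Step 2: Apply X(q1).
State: |000⟩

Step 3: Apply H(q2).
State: 1/√2|000⟩ + 1/√2|001⟩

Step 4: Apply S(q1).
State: 1/√2|000⟩ + 1/√2|001⟩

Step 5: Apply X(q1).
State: 1/√2|010⟩ + 1/√2|011⟩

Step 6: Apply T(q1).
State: (1/2 + (1/2)i)|010⟩ + (1/2 + (1/2)i)|011⟩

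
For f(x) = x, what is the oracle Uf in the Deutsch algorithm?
CNOT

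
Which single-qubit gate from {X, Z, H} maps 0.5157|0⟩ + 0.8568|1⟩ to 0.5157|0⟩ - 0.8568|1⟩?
Z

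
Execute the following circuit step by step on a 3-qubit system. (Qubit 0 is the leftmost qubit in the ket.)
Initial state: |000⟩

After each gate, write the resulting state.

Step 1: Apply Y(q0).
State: i|100⟩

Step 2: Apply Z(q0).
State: -i|100⟩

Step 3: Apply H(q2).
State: -(1/√2)i|100⟩ - (1/√2)i|101⟩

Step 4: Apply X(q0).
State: -(1/√2)i|000⟩ - (1/√2)i|001⟩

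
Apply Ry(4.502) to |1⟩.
-0.7774|0⟩ - 0.629|1⟩

Ry(4.502) = [[cos(θ/2), −sin(θ/2)], [sin(θ/2), cos(θ/2)]]; θ = 4.502, cos(θ/2) ≈ -0.628951, sin(θ/2) ≈ 0.777445.
With a = amp(|0⟩) = 0 and b = amp(|1⟩) = 1:
new amp(|0⟩) = (-0.628951)·a + (-0.777445)·b = -0.7774
new amp(|1⟩) = (0.777445)·a + (-0.628951)·b = -0.629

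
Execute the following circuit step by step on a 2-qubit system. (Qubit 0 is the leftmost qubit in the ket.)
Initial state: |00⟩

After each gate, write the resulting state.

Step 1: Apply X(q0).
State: |10⟩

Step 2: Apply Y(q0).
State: -i|00⟩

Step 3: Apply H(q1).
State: -(1/√2)i|00⟩ - (1/√2)i|01⟩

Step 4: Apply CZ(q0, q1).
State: -(1/√2)i|00⟩ - (1/√2)i|01⟩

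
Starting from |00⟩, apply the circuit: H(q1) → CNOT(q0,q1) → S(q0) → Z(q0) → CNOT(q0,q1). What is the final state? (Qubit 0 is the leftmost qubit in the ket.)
1/√2|00⟩ + 1/√2|01⟩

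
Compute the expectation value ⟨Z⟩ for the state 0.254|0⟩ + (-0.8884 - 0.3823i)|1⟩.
-0.8709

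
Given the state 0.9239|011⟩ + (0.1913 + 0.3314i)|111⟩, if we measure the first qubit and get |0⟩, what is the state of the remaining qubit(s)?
|11⟩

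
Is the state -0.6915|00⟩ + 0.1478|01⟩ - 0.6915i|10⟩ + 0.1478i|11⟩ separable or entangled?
Separable

Writing the state as a|00⟩ + b|01⟩ + c|10⟩ + d|11⟩, it is a product state iff ad − bc = 0.
Here (a, b, c, d) = (-0.6915, 0.1478, -0.6915i, 0.1478i): ad − bc = (-0.6915)(0.1478i) − (0.1478)(-0.6915i) = 0, so the state is separable.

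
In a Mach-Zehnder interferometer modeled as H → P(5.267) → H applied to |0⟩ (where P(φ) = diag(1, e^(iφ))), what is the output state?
(0.7633 - 0.4251i)|0⟩ + (0.2367 + 0.4251i)|1⟩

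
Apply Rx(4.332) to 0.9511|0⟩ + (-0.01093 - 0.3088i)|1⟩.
(-0.789 + 0.00905i)|0⟩ + (0.006128 - 0.6144i)|1⟩

Rx(4.332) = [[cos(θ/2), −i·sin(θ/2)], [−i·sin(θ/2), cos(θ/2)]]; θ = 4.332, cos(θ/2) ≈ -0.560677, sin(θ/2) ≈ 0.828034.
With a = amp(|0⟩) = 0.9511 and b = amp(|1⟩) = (-0.01093 - 0.3088i):
new amp(|0⟩) = (-0.560677)·a + (-0.828034i)·b = (-0.789 + 0.00905i)
new amp(|1⟩) = (-0.828034i)·a + (-0.560677)·b = (0.006128 - 0.6144i)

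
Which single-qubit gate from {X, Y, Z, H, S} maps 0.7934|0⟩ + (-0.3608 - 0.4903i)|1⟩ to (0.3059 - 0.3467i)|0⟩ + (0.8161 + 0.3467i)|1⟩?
H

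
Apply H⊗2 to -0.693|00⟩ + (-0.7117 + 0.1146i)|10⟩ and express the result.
(-0.7024 + 0.0573i)|00⟩ + (-0.7024 + 0.0573i)|01⟩ + (0.00935 - 0.0573i)|10⟩ + (0.00935 - 0.0573i)|11⟩

H⊗2 gives amp(|y⟩) = (1/2) Σ_x (−1)^(x·y) amp(|x⟩), where x·y is the number of positions in which both x and y have a 1.
|00⟩: (-0.693 + (-0.7117 + 0.1146i))/2 = (-0.7024 + 0.0573i)
|01⟩: (-0.693 + (-0.7117 + 0.1146i))/2 = (-0.7024 + 0.0573i)
|10⟩: (-0.693 - (-0.7117 + 0.1146i))/2 = (0.00935 - 0.0573i)
|11⟩: (-0.693 - (-0.7117 + 0.1146i))/2 = (0.00935 - 0.0573i)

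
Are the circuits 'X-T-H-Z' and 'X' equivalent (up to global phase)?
No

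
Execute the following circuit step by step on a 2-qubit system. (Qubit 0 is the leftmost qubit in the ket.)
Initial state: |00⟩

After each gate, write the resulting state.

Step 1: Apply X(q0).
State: |10⟩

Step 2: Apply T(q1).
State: |10⟩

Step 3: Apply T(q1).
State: |10⟩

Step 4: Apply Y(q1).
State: i|11⟩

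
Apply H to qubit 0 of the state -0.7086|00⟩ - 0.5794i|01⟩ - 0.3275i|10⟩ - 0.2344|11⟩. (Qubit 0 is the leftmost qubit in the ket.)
(-0.5011 - 0.2316i)|00⟩ + (-0.1657 - 0.4097i)|01⟩ + (-0.5011 + 0.2316i)|10⟩ + (0.1657 - 0.4097i)|11⟩

H on qubit 0 mixes each pair of kets that differ only in qubit 0: amplitudes (a, b) of (|…0…⟩, |…1…⟩) become ((a + b)/√2, (a − b)/√2). Kets absent from the input have amplitude 0.
(|00⟩, |10⟩): (a, b) = (-0.7086, -0.3275i) → ((-0.5011 - 0.2316i), (-0.5011 + 0.2316i))
(|01⟩, |11⟩): (a, b) = (-0.5794i, -0.2344) → ((-0.1657 - 0.4097i), (0.1657 - 0.4097i))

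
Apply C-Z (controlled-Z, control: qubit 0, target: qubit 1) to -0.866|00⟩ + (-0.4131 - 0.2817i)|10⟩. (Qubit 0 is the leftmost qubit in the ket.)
-0.866|00⟩ + (-0.4131 - 0.2817i)|10⟩

C-Z leaves the control-|0⟩ kets |00⟩, |01⟩ unchanged and applies Z to qubit 1 on the control-|1⟩ pair (|10⟩, |11⟩).
Z = [[1, 0], [0, -1]].
With a = amp(|10⟩) = (-0.4131 - 0.2817i) and b = amp(|11⟩) = 0:
new amp(|10⟩) = (1)·a = (-0.4131 - 0.2817i)
new amp(|11⟩) = (-1)·b = 0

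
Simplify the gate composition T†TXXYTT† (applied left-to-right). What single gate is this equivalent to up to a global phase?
Y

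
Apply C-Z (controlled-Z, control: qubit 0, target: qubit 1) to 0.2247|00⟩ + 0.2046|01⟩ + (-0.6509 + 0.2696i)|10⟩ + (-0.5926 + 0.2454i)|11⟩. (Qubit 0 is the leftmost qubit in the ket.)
0.2247|00⟩ + 0.2046|01⟩ + (-0.6509 + 0.2696i)|10⟩ + (0.5926 - 0.2454i)|11⟩

C-Z leaves the control-|0⟩ kets |00⟩, |01⟩ unchanged and applies Z to qubit 1 on the control-|1⟩ pair (|10⟩, |11⟩).
Z = [[1, 0], [0, -1]].
With a = amp(|10⟩) = (-0.6509 + 0.2696i) and b = amp(|11⟩) = (-0.5926 + 0.2454i):
new amp(|10⟩) = (1)·a = (-0.6509 + 0.2696i)
new amp(|11⟩) = (-1)·b = (0.5926 - 0.2454i)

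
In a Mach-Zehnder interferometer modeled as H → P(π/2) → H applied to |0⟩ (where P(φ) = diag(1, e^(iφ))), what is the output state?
(1/2 + (1/2)i)|0⟩ + (1/2 - (1/2)i)|1⟩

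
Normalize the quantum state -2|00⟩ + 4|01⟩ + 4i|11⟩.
-0.3333|00⟩ + 0.6667|01⟩ + 0.6667i|11⟩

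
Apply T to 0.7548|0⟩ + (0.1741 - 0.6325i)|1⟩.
0.7548|0⟩ + (0.5704 - 0.3241i)|1⟩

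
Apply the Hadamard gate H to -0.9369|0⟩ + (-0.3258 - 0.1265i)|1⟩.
(-0.8929 - 0.08945i)|0⟩ + (-0.4321 + 0.08945i)|1⟩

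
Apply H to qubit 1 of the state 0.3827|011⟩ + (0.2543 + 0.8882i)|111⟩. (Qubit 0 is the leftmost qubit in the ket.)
0.2706|001⟩ - 0.2706|011⟩ + (0.1798 + 0.6281i)|101⟩ + (-0.1798 - 0.6281i)|111⟩

H on qubit 1 mixes each pair of kets that differ only in qubit 1: amplitudes (a, b) of (|…0…⟩, |…1…⟩) become ((a + b)/√2, (a − b)/√2). Kets absent from the input have amplitude 0.
(|001⟩, |011⟩): (a, b) = (0, 0.3827) → (0.2706, -0.2706)
(|101⟩, |111⟩): (a, b) = (0, (0.2543 + 0.8882i)) → ((0.1798 + 0.6281i), (-0.1798 - 0.6281i))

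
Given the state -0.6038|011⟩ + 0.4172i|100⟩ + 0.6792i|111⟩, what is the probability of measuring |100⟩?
0.1741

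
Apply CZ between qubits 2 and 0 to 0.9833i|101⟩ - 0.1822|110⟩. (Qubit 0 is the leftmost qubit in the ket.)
-0.9833i|101⟩ - 0.1822|110⟩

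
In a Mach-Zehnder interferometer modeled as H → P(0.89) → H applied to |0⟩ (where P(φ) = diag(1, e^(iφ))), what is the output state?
(0.8147 + 0.3885i)|0⟩ + (0.1853 - 0.3885i)|1⟩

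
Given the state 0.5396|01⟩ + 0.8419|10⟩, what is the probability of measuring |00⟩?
0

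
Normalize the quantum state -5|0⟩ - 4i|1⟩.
-0.7809|0⟩ - 0.6247i|1⟩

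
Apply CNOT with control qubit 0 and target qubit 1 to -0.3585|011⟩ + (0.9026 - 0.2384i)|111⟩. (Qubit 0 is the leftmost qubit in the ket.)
-0.3585|011⟩ + (0.9026 - 0.2384i)|101⟩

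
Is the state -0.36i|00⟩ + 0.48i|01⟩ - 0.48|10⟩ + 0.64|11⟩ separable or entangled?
Separable

Writing the state as a|00⟩ + b|01⟩ + c|10⟩ + d|11⟩, it is a product state iff ad − bc = 0.
Here (a, b, c, d) = (-0.36i, 0.48i, -0.48, 0.64): ad − bc = (-0.36i)(0.64) − (0.48i)(-0.48) = 0, so the state is separable.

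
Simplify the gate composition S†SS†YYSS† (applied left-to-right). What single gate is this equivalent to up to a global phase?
S†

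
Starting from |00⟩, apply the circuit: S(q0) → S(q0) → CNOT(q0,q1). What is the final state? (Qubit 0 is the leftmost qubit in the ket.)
|00⟩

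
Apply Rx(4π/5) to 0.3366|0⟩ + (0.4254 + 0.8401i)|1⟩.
(0.903 - 0.4046i)|0⟩ + (0.1315 - 0.06052i)|1⟩

Rx(4π/5) = [[cos(θ/2), −i·sin(θ/2)], [−i·sin(θ/2), cos(θ/2)]]; θ = 4π/5, cos(θ/2) ≈ 0.309017, sin(θ/2) ≈ 0.951057.
With a = amp(|0⟩) = 0.3366 and b = amp(|1⟩) = (0.4254 + 0.8401i):
new amp(|0⟩) = (0.309017)·a + (-0.951057i)·b = (0.903 - 0.4046i)
new amp(|1⟩) = (-0.951057i)·a + (0.309017)·b = (0.1315 - 0.06052i)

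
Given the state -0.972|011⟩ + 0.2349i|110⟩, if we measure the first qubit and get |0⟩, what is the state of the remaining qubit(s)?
-|11⟩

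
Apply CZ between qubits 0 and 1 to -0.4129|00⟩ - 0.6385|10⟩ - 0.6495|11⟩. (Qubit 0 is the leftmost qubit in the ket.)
-0.4129|00⟩ - 0.6385|10⟩ + 0.6495|11⟩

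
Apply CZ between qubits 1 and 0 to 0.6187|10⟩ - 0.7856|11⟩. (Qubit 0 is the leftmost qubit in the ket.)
0.6187|10⟩ + 0.7856|11⟩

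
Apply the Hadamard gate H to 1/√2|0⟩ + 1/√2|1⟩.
|0⟩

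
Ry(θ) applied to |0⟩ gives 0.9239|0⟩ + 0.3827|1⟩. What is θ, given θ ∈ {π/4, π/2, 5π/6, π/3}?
π/4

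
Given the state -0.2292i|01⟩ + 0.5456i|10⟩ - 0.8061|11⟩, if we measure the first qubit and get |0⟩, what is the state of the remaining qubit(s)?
-i|1⟩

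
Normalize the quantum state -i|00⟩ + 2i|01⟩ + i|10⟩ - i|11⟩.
-(1/√7)i|00⟩ + 0.7559i|01⟩ + (1/√7)i|10⟩ - (1/√7)i|11⟩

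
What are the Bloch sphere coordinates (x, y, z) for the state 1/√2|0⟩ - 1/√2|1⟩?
(-1, 0, 0)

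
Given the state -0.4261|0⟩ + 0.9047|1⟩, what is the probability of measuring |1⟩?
0.8185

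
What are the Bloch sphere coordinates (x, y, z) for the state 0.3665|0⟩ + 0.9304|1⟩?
(0.682, 0, -0.7313)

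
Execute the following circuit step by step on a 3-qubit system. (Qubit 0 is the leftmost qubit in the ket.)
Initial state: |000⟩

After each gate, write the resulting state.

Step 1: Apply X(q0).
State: |100⟩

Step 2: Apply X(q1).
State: |110⟩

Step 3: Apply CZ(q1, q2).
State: |110⟩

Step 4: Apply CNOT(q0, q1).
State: |100⟩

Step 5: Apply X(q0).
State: |000⟩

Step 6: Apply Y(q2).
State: i|001⟩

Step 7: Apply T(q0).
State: i|001⟩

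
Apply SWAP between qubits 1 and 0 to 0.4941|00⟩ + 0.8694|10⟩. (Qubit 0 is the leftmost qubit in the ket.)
0.4941|00⟩ + 0.8694|01⟩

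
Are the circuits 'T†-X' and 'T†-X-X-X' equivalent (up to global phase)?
Yes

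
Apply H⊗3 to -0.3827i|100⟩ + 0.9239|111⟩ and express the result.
(0.3266 - 0.1353i)|000⟩ + (-0.3266 - 0.1353i)|001⟩ + (-0.3266 - 0.1353i)|010⟩ + (0.3266 - 0.1353i)|011⟩ + (-0.3266 + 0.1353i)|100⟩ + (0.3266 + 0.1353i)|101⟩ + (0.3266 + 0.1353i)|110⟩ + (-0.3266 + 0.1353i)|111⟩

H⊗3 gives amp(|y⟩) = (1/2√2) Σ_x (−1)^(x·y) amp(|x⟩), where x·y is the number of positions in which both x and y have a 1.
|000⟩: (-0.3827i + 0.9239)/(2√2) = (0.3266 - 0.1353i)
|001⟩: (-0.3827i - 0.9239)/(2√2) = (-0.3266 - 0.1353i)
|010⟩: (-0.3827i - 0.9239)/(2√2) = (-0.3266 - 0.1353i)
|011⟩: (-0.3827i + 0.9239)/(2√2) = (0.3266 - 0.1353i)
|100⟩: (0.3827i - 0.9239)/(2√2) = (-0.3266 + 0.1353i)
|101⟩: (0.3827i + 0.9239)/(2√2) = (0.3266 + 0.1353i)
|110⟩: (0.3827i + 0.9239)/(2√2) = (0.3266 + 0.1353i)
|111⟩: (0.3827i - 0.9239)/(2√2) = (-0.3266 + 0.1353i)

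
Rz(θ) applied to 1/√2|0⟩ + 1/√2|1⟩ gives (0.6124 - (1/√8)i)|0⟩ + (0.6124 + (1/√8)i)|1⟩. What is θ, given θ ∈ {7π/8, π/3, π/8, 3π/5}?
π/3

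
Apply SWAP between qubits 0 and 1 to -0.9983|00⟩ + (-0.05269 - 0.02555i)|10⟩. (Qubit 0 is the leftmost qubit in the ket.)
-0.9983|00⟩ + (-0.05269 - 0.02555i)|01⟩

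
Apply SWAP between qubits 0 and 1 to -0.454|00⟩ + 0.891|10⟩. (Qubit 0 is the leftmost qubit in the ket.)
-0.454|00⟩ + 0.891|01⟩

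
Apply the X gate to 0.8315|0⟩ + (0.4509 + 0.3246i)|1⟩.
(0.4509 + 0.3246i)|0⟩ + 0.8315|1⟩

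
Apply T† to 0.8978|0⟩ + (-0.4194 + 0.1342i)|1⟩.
0.8978|0⟩ + (-0.2017 + 0.3915i)|1⟩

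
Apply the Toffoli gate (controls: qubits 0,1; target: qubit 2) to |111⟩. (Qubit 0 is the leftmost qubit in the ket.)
|110⟩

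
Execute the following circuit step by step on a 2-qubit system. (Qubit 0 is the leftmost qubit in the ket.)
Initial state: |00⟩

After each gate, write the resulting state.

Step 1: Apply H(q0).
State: 1/√2|00⟩ + 1/√2|10⟩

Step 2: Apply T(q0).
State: 1/√2|00⟩ + (1/2 + (1/2)i)|10⟩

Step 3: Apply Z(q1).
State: 1/√2|00⟩ + (1/2 + (1/2)i)|10⟩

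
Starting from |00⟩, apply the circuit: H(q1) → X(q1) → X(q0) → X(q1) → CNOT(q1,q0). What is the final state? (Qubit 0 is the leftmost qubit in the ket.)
1/√2|01⟩ + 1/√2|10⟩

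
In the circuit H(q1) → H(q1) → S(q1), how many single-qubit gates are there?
3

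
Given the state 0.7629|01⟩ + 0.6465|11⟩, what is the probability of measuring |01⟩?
0.582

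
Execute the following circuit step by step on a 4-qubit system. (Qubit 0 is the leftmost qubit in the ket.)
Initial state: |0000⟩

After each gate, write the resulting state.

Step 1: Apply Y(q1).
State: i|0100⟩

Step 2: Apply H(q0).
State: (1/√2)i|0100⟩ + (1/√2)i|1100⟩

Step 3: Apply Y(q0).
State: 1/√2|0100⟩ - 1/√2|1100⟩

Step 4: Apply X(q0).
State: -1/√2|0100⟩ + 1/√2|1100⟩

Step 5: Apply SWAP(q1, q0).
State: -1/√2|1000⟩ + 1/√2|1100⟩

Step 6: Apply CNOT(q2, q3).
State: -1/√2|1000⟩ + 1/√2|1100⟩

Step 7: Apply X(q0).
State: -1/√2|0000⟩ + 1/√2|0100⟩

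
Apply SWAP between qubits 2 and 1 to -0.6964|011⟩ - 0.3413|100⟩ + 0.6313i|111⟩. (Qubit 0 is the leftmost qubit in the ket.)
-0.6964|011⟩ - 0.3413|100⟩ + 0.6313i|111⟩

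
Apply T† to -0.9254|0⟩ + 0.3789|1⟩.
-0.9254|0⟩ + (0.2679 - 0.2679i)|1⟩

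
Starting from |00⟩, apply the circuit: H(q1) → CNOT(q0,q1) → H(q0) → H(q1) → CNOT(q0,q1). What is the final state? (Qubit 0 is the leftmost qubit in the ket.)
1/√2|00⟩ + 1/√2|11⟩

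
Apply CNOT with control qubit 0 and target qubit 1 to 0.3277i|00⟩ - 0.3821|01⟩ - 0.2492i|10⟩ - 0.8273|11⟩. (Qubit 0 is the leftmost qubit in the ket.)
0.3277i|00⟩ - 0.3821|01⟩ - 0.8273|10⟩ - 0.2492i|11⟩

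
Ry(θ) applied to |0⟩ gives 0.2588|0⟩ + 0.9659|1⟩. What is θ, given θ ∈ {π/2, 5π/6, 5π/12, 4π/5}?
5π/6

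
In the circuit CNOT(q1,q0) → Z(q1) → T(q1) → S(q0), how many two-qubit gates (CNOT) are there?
1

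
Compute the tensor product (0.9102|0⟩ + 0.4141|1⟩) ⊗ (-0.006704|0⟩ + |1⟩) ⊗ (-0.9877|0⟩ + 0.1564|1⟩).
0.006027|000⟩ - 0.0009543|001⟩ - 0.899|010⟩ + 0.1424|011⟩ + 0.002742|100⟩ - 0.0004342|101⟩ - 0.409|110⟩ + 0.06477|111⟩

amp(|b₁b₂…⟩) = product of the factor amplitudes for bits b₁, b₂, …; only kets whose every factor amplitude is nonzero survive.
|000⟩: (0.9102)(-0.006704)(-0.9877) = 0.006027
|001⟩: (0.9102)(-0.006704)(0.1564) = -0.0009543
|010⟩: (0.9102)(1)(-0.9877) = -0.899
|011⟩: (0.9102)(1)(0.1564) = 0.1424
|100⟩: (0.4141)(-0.006704)(-0.9877) = 0.002742
|101⟩: (0.4141)(-0.006704)(0.1564) = -0.0004342
|110⟩: (0.4141)(1)(-0.9877) = -0.409
|111⟩: (0.4141)(1)(0.1564) = 0.06477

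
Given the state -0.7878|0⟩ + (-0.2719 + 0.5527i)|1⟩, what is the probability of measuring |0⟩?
0.6206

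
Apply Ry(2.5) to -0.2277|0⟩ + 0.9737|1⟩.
-0.9958|0⟩ + 0.09095|1⟩

Ry(2.5) = [[cos(θ/2), −sin(θ/2)], [sin(θ/2), cos(θ/2)]]; θ = 2.5, cos(θ/2) ≈ 0.315322, sin(θ/2) ≈ 0.948985.
With a = amp(|0⟩) = -0.2277 and b = amp(|1⟩) = 0.9737:
new amp(|0⟩) = (0.315322)·a + (-0.948985)·b = -0.9958
new amp(|1⟩) = (0.948985)·a + (0.315322)·b = 0.09095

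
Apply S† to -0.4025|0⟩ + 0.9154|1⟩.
-0.4025|0⟩ - 0.9154i|1⟩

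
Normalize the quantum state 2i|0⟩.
i|0⟩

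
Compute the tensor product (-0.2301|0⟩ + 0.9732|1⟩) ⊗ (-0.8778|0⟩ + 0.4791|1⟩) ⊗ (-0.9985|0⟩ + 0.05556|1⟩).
-0.2017|000⟩ + 0.01122|001⟩ + 0.1101|010⟩ - 0.006125|011⟩ + 0.853|100⟩ - 0.04746|101⟩ - 0.4656|110⟩ + 0.02591|111⟩

amp(|b₁b₂…⟩) = product of the factor amplitudes for bits b₁, b₂, …; only kets whose every factor amplitude is nonzero survive.
|000⟩: (-0.2301)(-0.8778)(-0.9985) = -0.2017
|001⟩: (-0.2301)(-0.8778)(0.05556) = 0.01122
|010⟩: (-0.2301)(0.4791)(-0.9985) = 0.1101
|011⟩: (-0.2301)(0.4791)(0.05556) = -0.006125
|100⟩: (0.9732)(-0.8778)(-0.9985) = 0.853
|101⟩: (0.9732)(-0.8778)(0.05556) = -0.04746
|110⟩: (0.9732)(0.4791)(-0.9985) = -0.4656
|111⟩: (0.9732)(0.4791)(0.05556) = 0.02591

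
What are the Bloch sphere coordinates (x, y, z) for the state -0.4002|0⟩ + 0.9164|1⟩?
(-0.7335, 0, -0.6796)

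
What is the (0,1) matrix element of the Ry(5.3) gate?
-0.472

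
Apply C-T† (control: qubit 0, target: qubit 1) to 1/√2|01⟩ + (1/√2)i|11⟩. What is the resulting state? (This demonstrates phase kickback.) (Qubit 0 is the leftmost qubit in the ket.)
1/√2|01⟩ + (1/2 + (1/2)i)|11⟩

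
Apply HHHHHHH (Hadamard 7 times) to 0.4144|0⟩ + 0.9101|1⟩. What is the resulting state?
0.9366|0⟩ - 0.3505|1⟩

H² = I, so H^7 = H: a single Hadamard. With (a, b) = (0.4144, 0.9101), H gives ((a + b)/√2, (a − b)/√2) = (0.9366, -0.3505).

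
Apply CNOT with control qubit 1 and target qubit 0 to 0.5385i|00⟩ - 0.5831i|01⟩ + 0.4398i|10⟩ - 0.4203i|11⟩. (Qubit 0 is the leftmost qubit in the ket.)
0.5385i|00⟩ - 0.4203i|01⟩ + 0.4398i|10⟩ - 0.5831i|11⟩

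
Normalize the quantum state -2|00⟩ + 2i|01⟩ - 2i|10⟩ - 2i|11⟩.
-1/2|00⟩ + (1/2)i|01⟩ - (1/2)i|10⟩ - (1/2)i|11⟩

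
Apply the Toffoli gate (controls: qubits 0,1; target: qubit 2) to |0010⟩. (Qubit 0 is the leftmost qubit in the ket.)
|0010⟩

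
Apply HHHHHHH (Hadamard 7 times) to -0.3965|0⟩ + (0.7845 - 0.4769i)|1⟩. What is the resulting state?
(0.2744 - 0.3372i)|0⟩ + (-0.8351 + 0.3372i)|1⟩

H² = I, so H^7 = H: a single Hadamard. With (a, b) = (-0.3965, (0.7845 - 0.4769i)), H gives ((a + b)/√2, (a − b)/√2) = ((0.2744 - 0.3372i), (-0.8351 + 0.3372i)).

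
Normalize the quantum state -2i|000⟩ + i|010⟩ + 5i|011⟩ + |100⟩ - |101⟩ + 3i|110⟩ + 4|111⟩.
-0.2649i|000⟩ + 0.1325i|010⟩ + 0.6623i|011⟩ + 0.1325|100⟩ - 0.1325|101⟩ + 0.3974i|110⟩ + 0.5298|111⟩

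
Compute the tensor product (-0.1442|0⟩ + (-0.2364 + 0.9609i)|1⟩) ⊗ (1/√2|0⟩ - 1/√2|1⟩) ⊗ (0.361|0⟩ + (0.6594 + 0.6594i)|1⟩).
-0.03681|000⟩ + (-0.06724 - 0.06724i)|001⟩ + 0.03681|010⟩ + (0.06724 + 0.06724i)|011⟩ + (-0.06034 + 0.2453i)|100⟩ + (-0.5583 + 0.3378i)|101⟩ + (0.06034 - 0.2453i)|110⟩ + (0.5583 - 0.3378i)|111⟩

amp(|b₁b₂…⟩) = product of the factor amplitudes for bits b₁, b₂, …; only kets whose every factor amplitude is nonzero survive.
|000⟩: (-0.1442)(1/√2)(0.361) = -0.03681
|001⟩: (-0.1442)(1/√2)(0.6594 + 0.6594i) = (-0.06724 - 0.06724i)
|010⟩: (-0.1442)(-1/√2)(0.361) = 0.03681
|011⟩: (-0.1442)(-1/√2)(0.6594 + 0.6594i) = (0.06724 + 0.06724i)
|100⟩: (-0.2364 + 0.9609i)(1/√2)(0.361) = (-0.06034 + 0.2453i)
|101⟩: (-0.2364 + 0.9609i)(1/√2)(0.6594 + 0.6594i) = (-0.5583 + 0.3378i)
|110⟩: (-0.2364 + 0.9609i)(-1/√2)(0.361) = (0.06034 - 0.2453i)
|111⟩: (-0.2364 + 0.9609i)(-1/√2)(0.6594 + 0.6594i) = (0.5583 - 0.3378i)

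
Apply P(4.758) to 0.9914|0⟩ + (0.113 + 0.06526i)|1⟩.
0.9914|0⟩ + (0.07034 - 0.1099i)|1⟩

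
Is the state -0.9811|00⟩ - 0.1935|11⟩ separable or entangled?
Entangled

Writing the state as a|00⟩ + b|01⟩ + c|10⟩ + d|11⟩, it is a product state iff ad − bc = 0.
Here (a, b, c, d) = (-0.9811, 0, 0, -0.1935): ad − bc = (-0.9811)(-0.1935) − (0)(0) = 0.1898 ≠ 0, so the state is entangled.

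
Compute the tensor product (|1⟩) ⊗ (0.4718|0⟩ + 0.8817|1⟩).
0.4718|10⟩ + 0.8817|11⟩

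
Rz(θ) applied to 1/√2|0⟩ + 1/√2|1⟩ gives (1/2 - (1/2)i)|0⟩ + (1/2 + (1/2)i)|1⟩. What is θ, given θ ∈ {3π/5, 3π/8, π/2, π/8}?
π/2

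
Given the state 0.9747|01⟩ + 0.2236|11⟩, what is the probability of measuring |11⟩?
0.05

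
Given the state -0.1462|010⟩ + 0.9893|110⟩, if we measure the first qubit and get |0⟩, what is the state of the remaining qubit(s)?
-|10⟩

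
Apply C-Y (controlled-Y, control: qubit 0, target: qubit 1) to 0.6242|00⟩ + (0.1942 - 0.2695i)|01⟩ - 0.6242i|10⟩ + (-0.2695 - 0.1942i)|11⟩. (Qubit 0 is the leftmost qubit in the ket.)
0.6242|00⟩ + (0.1942 - 0.2695i)|01⟩ + (-0.1942 + 0.2695i)|10⟩ + 0.6242|11⟩

C-Y leaves the control-|0⟩ kets |00⟩, |01⟩ unchanged and applies Y to qubit 1 on the control-|1⟩ pair (|10⟩, |11⟩).
Y = [[0, -i], [i, 0]].
With a = amp(|10⟩) = -0.6242i and b = amp(|11⟩) = (-0.2695 - 0.1942i):
new amp(|10⟩) = (-i)·b = (-0.1942 + 0.2695i)
new amp(|11⟩) = (i)·a = 0.6242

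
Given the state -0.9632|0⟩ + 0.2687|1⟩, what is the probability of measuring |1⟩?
0.0722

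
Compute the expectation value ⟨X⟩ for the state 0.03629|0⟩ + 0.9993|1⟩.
0.07253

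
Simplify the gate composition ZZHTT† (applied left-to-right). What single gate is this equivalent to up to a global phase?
H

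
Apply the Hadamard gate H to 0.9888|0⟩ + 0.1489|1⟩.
0.8045|0⟩ + 0.5939|1⟩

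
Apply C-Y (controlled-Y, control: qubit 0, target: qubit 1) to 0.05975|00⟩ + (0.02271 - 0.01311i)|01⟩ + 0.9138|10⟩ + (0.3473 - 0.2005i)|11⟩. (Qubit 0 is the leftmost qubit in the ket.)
0.05975|00⟩ + (0.02271 - 0.01311i)|01⟩ + (-0.2005 - 0.3473i)|10⟩ + 0.9138i|11⟩

C-Y leaves the control-|0⟩ kets |00⟩, |01⟩ unchanged and applies Y to qubit 1 on the control-|1⟩ pair (|10⟩, |11⟩).
Y = [[0, -i], [i, 0]].
With a = amp(|10⟩) = 0.9138 and b = amp(|11⟩) = (0.3473 - 0.2005i):
new amp(|10⟩) = (-i)·b = (-0.2005 - 0.3473i)
new amp(|11⟩) = (i)·a = 0.9138i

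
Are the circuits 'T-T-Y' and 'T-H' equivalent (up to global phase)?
No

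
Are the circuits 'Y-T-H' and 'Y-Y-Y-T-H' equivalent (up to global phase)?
Yes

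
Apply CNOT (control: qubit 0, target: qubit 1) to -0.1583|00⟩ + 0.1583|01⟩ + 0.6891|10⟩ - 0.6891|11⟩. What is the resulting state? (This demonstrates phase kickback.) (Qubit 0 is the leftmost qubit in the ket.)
-0.1583|00⟩ + 0.1583|01⟩ - 0.6891|10⟩ + 0.6891|11⟩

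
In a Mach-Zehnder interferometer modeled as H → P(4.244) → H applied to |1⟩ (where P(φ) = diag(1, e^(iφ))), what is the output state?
(0.7257 + 0.4461i)|0⟩ + (0.2743 - 0.4461i)|1⟩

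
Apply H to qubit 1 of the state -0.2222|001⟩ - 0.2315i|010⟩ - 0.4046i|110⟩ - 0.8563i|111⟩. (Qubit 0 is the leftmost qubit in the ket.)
-0.1637i|000⟩ - 0.1571|001⟩ + 0.1637i|010⟩ - 0.1571|011⟩ - 0.2861i|100⟩ - 0.6055i|101⟩ + 0.2861i|110⟩ + 0.6055i|111⟩

H on qubit 1 mixes each pair of kets that differ only in qubit 1: amplitudes (a, b) of (|…0…⟩, |…1…⟩) become ((a + b)/√2, (a − b)/√2). Kets absent from the input have amplitude 0.
(|000⟩, |010⟩): (a, b) = (0, -0.2315i) → (-0.1637i, 0.1637i)
(|001⟩, |011⟩): (a, b) = (-0.2222, 0) → (-0.1571, -0.1571)
(|100⟩, |110⟩): (a, b) = (0, -0.4046i) → (-0.2861i, 0.2861i)
(|101⟩, |111⟩): (a, b) = (0, -0.8563i) → (-0.6055i, 0.6055i)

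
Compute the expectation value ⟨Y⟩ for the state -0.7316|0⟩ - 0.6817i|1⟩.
0.9975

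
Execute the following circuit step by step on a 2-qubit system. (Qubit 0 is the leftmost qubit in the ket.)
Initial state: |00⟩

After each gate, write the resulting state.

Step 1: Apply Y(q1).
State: i|01⟩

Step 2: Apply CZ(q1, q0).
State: i|01⟩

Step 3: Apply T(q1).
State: (-1/√2 + (1/√2)i)|01⟩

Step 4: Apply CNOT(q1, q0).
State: (-1/√2 + (1/√2)i)|11⟩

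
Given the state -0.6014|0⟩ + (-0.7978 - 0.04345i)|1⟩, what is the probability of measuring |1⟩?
0.6384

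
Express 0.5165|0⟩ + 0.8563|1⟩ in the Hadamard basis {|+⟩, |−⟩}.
0.9707|+⟩ - 0.2403|−⟩

With |ψ⟩ = α|0⟩ + β|1⟩, the Hadamard-basis coefficients are ⟨+|ψ⟩ = (α + β)/√2 and ⟨−|ψ⟩ = (α − β)/√2.
Here α = 0.5165, β = 0.8563: (α + β)/√2 = 0.9707, (α − β)/√2 = -0.2403.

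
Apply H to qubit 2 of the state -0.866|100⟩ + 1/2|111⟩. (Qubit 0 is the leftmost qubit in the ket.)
-0.6124|100⟩ - 0.6124|101⟩ + 1/√8|110⟩ - 1/√8|111⟩

H on qubit 2 mixes each pair of kets that differ only in qubit 2: amplitudes (a, b) of (|…0…⟩, |…1…⟩) become ((a + b)/√2, (a − b)/√2). Kets absent from the input have amplitude 0.
(|100⟩, |101⟩): (a, b) = (-0.866, 0) → (-0.6124, -0.6124)
(|110⟩, |111⟩): (a, b) = (0, 1/2) → (1/√8, -1/√8)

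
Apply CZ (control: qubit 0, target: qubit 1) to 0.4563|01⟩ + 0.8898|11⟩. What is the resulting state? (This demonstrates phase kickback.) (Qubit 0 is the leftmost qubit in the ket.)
0.4563|01⟩ - 0.8898|11⟩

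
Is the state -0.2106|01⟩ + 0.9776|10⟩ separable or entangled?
Entangled

Writing the state as a|00⟩ + b|01⟩ + c|10⟩ + d|11⟩, it is a product state iff ad − bc = 0.
Here (a, b, c, d) = (0, -0.2106, 0.9776, 0): ad − bc = (0)(0) − (-0.2106)(0.9776) = 0.2059 ≠ 0, so the state is entangled.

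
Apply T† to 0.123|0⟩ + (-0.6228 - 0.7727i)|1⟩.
0.123|0⟩ + (-0.9868 - 0.106i)|1⟩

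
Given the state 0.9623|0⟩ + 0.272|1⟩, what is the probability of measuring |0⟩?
0.926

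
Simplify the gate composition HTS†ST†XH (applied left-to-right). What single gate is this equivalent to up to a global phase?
Z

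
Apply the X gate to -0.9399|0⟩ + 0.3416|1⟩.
0.3416|0⟩ - 0.9399|1⟩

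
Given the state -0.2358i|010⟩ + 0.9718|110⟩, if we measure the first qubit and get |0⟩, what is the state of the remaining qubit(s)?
-i|10⟩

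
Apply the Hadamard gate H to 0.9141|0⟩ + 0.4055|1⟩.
0.9331|0⟩ + 0.3596|1⟩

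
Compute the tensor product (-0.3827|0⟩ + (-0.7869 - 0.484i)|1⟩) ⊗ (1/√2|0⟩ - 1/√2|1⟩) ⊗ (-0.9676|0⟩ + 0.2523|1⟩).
0.2618|000⟩ - 0.06827|001⟩ - 0.2618|010⟩ + 0.06827|011⟩ + (0.5384 + 0.3312i)|100⟩ + (-0.1404 - 0.08635i)|101⟩ + (-0.5384 - 0.3312i)|110⟩ + (0.1404 + 0.08635i)|111⟩

amp(|b₁b₂…⟩) = product of the factor amplitudes for bits b₁, b₂, …; only kets whose every factor amplitude is nonzero survive.
|000⟩: (-0.3827)(1/√2)(-0.9676) = 0.2618
|001⟩: (-0.3827)(1/√2)(0.2523) = -0.06827
|010⟩: (-0.3827)(-1/√2)(-0.9676) = -0.2618
|011⟩: (-0.3827)(-1/√2)(0.2523) = 0.06827
|100⟩: (-0.7869 - 0.484i)(1/√2)(-0.9676) = (0.5384 + 0.3312i)
|101⟩: (-0.7869 - 0.484i)(1/√2)(0.2523) = (-0.1404 - 0.08635i)
|110⟩: (-0.7869 - 0.484i)(-1/√2)(-0.9676) = (-0.5384 - 0.3312i)
|111⟩: (-0.7869 - 0.484i)(-1/√2)(0.2523) = (0.1404 + 0.08635i)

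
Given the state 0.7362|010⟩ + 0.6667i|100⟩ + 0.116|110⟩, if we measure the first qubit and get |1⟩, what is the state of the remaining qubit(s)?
0.9852i|00⟩ + 0.1714|10⟩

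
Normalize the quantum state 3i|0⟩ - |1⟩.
0.9487i|0⟩ - 0.3162|1⟩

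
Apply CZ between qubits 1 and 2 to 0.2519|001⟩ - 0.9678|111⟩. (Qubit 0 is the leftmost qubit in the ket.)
0.2519|001⟩ + 0.9678|111⟩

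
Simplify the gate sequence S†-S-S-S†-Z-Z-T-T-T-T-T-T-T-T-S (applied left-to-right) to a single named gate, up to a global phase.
S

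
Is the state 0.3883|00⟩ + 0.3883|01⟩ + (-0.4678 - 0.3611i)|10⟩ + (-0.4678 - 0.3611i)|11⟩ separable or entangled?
Separable

Writing the state as a|00⟩ + b|01⟩ + c|10⟩ + d|11⟩, it is a product state iff ad − bc = 0.
Here (a, b, c, d) = (0.3883, 0.3883, (-0.4678 - 0.3611i), (-0.4678 - 0.3611i)): ad − bc = (0.3883)(-0.4678 - 0.3611i) − (0.3883)(-0.4678 - 0.3611i) = 0, so the state is separable.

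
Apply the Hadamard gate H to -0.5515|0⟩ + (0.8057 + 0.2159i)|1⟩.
(0.1797 + 0.1527i)|0⟩ + (-0.9597 - 0.1527i)|1⟩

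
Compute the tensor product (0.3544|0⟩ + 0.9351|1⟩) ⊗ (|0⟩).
0.3544|00⟩ + 0.9351|10⟩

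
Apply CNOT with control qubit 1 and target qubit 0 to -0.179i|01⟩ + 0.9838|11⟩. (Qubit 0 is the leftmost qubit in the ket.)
0.9838|01⟩ - 0.179i|11⟩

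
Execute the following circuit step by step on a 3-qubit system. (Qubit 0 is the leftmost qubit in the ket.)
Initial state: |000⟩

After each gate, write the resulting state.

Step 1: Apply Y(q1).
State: i|010⟩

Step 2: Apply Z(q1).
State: -i|010⟩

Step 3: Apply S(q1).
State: |010⟩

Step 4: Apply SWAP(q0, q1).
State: |100⟩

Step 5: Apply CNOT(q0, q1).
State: |110⟩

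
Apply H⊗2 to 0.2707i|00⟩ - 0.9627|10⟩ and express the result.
(-0.4814 + 0.1354i)|00⟩ + (-0.4814 + 0.1354i)|01⟩ + (0.4814 + 0.1354i)|10⟩ + (0.4814 + 0.1354i)|11⟩

H⊗2 gives amp(|y⟩) = (1/2) Σ_x (−1)^(x·y) amp(|x⟩), where x·y is the number of positions in which both x and y have a 1.
|00⟩: (0.2707i - 0.9627)/2 = (-0.4814 + 0.1354i)
|01⟩: (0.2707i - 0.9627)/2 = (-0.4814 + 0.1354i)
|10⟩: (0.2707i + 0.9627)/2 = (0.4814 + 0.1354i)
|11⟩: (0.2707i + 0.9627)/2 = (0.4814 + 0.1354i)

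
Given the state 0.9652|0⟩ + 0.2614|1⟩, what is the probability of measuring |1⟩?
0.06833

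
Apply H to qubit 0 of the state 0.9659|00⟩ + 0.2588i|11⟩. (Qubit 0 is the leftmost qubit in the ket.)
0.683|00⟩ + 0.183i|01⟩ + 0.683|10⟩ - 0.183i|11⟩

H on qubit 0 mixes each pair of kets that differ only in qubit 0: amplitudes (a, b) of (|…0…⟩, |…1…⟩) become ((a + b)/√2, (a − b)/√2). Kets absent from the input have amplitude 0.
(|00⟩, |10⟩): (a, b) = (0.9659, 0) → (0.683, 0.683)
(|01⟩, |11⟩): (a, b) = (0, 0.2588i) → (0.183i, -0.183i)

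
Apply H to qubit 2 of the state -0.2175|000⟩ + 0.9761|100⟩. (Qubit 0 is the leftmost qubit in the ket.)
-0.1538|000⟩ - 0.1538|001⟩ + 0.6902|100⟩ + 0.6902|101⟩

H on qubit 2 mixes each pair of kets that differ only in qubit 2: amplitudes (a, b) of (|…0…⟩, |…1…⟩) become ((a + b)/√2, (a − b)/√2). Kets absent from the input have amplitude 0.
(|000⟩, |001⟩): (a, b) = (-0.2175, 0) → (-0.1538, -0.1538)
(|100⟩, |101⟩): (a, b) = (0.9761, 0) → (0.6902, 0.6902)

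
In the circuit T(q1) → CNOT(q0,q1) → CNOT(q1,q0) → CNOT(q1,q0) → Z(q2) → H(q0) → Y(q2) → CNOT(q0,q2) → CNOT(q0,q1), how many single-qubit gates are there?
4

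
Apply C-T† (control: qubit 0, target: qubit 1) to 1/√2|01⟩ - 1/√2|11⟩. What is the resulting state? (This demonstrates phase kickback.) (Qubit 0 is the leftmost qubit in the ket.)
1/√2|01⟩ + (-1/2 + (1/2)i)|11⟩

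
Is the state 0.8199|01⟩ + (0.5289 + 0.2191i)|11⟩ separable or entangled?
Separable

Writing the state as a|00⟩ + b|01⟩ + c|10⟩ + d|11⟩, it is a product state iff ad − bc = 0.
Here (a, b, c, d) = (0, 0.8199, 0, (0.5289 + 0.2191i)): ad − bc = (0)(0.5289 + 0.2191i) − (0.8199)(0) = 0, so the state is separable.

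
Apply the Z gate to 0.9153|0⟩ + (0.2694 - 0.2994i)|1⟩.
0.9153|0⟩ + (-0.2694 + 0.2994i)|1⟩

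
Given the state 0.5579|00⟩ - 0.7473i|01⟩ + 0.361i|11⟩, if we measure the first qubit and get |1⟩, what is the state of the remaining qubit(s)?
i|1⟩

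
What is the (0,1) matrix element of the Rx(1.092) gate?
-0.5193i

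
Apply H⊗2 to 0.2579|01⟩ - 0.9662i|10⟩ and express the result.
(0.129 - 0.4831i)|00⟩ + (-0.129 - 0.4831i)|01⟩ + (0.129 + 0.4831i)|10⟩ + (-0.129 + 0.4831i)|11⟩

H⊗2 gives amp(|y⟩) = (1/2) Σ_x (−1)^(x·y) amp(|x⟩), where x·y is the number of positions in which both x and y have a 1.
|00⟩: (0.2579 - 0.9662i)/2 = (0.129 - 0.4831i)
|01⟩: (-0.2579 - 0.9662i)/2 = (-0.129 - 0.4831i)
|10⟩: (0.2579 + 0.9662i)/2 = (0.129 + 0.4831i)
|11⟩: (-0.2579 + 0.9662i)/2 = (-0.129 + 0.4831i)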